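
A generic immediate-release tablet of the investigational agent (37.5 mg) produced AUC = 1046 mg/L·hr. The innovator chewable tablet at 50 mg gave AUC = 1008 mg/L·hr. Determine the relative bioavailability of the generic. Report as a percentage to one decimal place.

F_rel = (AUC_test/D_test) / (AUC_ref/D_ref)
      = (1046/37.5) / (1008/50)
      = 27.8933 / 20.16 = 1.3836 = 138.36%

F_rel = 138.4%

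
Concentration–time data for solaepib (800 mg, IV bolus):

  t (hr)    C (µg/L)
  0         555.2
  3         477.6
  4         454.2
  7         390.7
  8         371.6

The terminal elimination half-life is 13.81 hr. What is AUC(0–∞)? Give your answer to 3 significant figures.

AUC = 11100 µg/L·hr

Trapezoidal AUC_0→8:
  [0→3]: (555.2+477.6)/2 × 3 = 1549.2
  [3→4]: (477.6+454.2)/2 × 1 = 465.9
  [4→7]: (454.2+390.7)/2 × 3 = 1267.35
  [7→8]: (390.7+371.6)/2 × 1 = 381.15
  Sum = 3663.6 µg/L·hr
k_e = ln2 / t½ = 0.693147 / 13.81 = 0.0502 hr^-1
Extrapolated tail: C_last / k_e = 371.6 / 0.0502 = 7402.390
AUC_0→∞ = 3663.6 + 7402.390 = 11065.99 µg/L·hr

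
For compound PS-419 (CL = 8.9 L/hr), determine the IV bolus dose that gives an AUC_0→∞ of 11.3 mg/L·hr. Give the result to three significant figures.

Dose = 101 mg

Dose_iv = CL × AUC_0→∞
     = 8.9 × 11.3 = 100.57 mg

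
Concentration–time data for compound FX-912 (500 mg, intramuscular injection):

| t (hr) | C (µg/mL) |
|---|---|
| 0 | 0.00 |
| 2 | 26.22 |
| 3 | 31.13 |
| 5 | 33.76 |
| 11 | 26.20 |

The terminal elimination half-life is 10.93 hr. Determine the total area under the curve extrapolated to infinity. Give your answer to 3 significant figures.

AUC = 713 µg/mL·hr

Trapezoidal AUC_0→11:
  [0→2]: (0.00+26.22)/2 × 2 = 26.22
  [2→3]: (26.22+31.13)/2 × 1 = 28.675
  [3→5]: (31.13+33.76)/2 × 2 = 64.89
  [5→11]: (33.76+26.20)/2 × 6 = 179.88
  Sum = 299.665 µg/mL·hr
k_e = ln2 / t½ = 0.693147 / 10.93 = 0.0634 hr^-1
Extrapolated tail: C_last / k_e = 26.20 / 0.0634 = 413.249
AUC_0→∞ = 299.665 + 413.249 = 712.914 µg/mL·hr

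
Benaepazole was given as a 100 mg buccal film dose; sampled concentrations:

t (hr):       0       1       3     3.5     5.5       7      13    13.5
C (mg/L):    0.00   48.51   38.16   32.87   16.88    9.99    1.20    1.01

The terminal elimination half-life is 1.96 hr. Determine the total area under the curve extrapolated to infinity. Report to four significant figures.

AUC = 235.6 mg/L·hr

Trapezoidal AUC_0→13.5:
  [0→1]: (0.00+48.51)/2 × 1 = 24.255
  [1→3]: (48.51+38.16)/2 × 2 = 86.67
  [3→3.5]: (38.16+32.87)/2 × 0.5 = 17.7575
  [3.5→5.5]: (32.87+16.88)/2 × 2 = 49.75
  [5.5→7]: (16.88+9.99)/2 × 1.5 = 20.1525
  [7→13]: (9.99+1.20)/2 × 6 = 33.57
  [13→13.5]: (1.20+1.01)/2 × 0.5 = 0.5525
  Sum = 232.7075 mg/L·hr
k_e = ln2 / t½ = 0.693147 / 1.96 = 0.3536 hr^-1
Extrapolated tail: C_last / k_e = 1.01 / 0.3536 = 2.856
AUC_0→∞ = 232.7075 + 2.856 = 235.5635 mg/L·hr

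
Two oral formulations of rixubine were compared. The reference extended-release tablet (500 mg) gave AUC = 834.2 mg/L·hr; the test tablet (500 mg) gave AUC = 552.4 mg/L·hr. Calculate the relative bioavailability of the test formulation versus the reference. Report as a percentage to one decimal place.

F_rel = (AUC_test/D_test) / (AUC_ref/D_ref)
      = (552.4/500) / (834.2/500)
      = 1.1048 / 1.6684 = 0.6622 = 66.22%

F_rel = 66.2%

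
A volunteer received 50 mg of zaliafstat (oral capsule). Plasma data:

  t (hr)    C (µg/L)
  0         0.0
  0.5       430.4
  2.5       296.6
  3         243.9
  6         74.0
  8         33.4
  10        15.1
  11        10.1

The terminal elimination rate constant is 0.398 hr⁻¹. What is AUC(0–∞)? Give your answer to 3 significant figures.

AUC = 1640 µg/L·hr

Trapezoidal AUC_0→11:
  [0→0.5]: (0.0+430.4)/2 × 0.5 = 107.6
  [0.5→2.5]: (430.4+296.6)/2 × 2 = 727.0
  [2.5→3]: (296.6+243.9)/2 × 0.5 = 135.125
  [3→6]: (243.9+74.0)/2 × 3 = 476.85
  [6→8]: (74.0+33.4)/2 × 2 = 107.4
  [8→10]: (33.4+15.1)/2 × 2 = 48.5
  [10→11]: (15.1+10.1)/2 × 1 = 12.6
  Sum = 1615.075 µg/L·hr
Extrapolated tail: C_last / k_e = 10.1 / 0.398 = 25.377
AUC_0→∞ = 1615.075 + 25.377 = 1640.452 µg/L·hr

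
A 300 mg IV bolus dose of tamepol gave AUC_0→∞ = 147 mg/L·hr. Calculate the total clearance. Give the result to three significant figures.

CL = Dose_iv / AUC_0→∞
   = 300 / 147 = 2.04082 L/hr

CL = 2.04 L/hr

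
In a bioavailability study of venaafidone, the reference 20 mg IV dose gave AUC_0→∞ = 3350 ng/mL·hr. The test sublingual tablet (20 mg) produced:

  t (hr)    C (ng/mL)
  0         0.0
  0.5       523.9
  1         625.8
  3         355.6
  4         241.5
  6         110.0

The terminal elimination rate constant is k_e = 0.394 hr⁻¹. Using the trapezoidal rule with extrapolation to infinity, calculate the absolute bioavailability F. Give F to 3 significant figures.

F = 0.695

Trapezoidal AUC_0→6 (sublingual tablet):
  [0→0.5]: (0.0+523.9)/2 × 0.5 = 130.975
  [0.5→1]: (523.9+625.8)/2 × 0.5 = 287.425
  [1→3]: (625.8+355.6)/2 × 2 = 981.4
  [3→4]: (355.6+241.5)/2 × 1 = 298.55
  [4→6]: (241.5+110.0)/2 × 2 = 351.5
  Sum = 2049.85 ng/mL·hr
Tail: C_last/k_e = 110.0/0.394 = 279.188
AUC_0→∞ (sublingual tablet) = 2049.85 + 279.188 = 2329.038 ng/mL·hr
F = (AUC_ev/D_ev)/(AUC_iv/D_iv) = (2329.038/20)/(3350/20) = 116.4519/167.5 = 0.6952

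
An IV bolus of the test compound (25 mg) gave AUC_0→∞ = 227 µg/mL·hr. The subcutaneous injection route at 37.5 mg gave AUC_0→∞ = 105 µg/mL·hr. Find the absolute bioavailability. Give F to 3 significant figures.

F = (AUC_ev / D_ev) / (AUC_iv / D_iv)
  = (105/37.5) / (227/25)
  = 2.8 / 9.08 = 0.3084

F = 0.308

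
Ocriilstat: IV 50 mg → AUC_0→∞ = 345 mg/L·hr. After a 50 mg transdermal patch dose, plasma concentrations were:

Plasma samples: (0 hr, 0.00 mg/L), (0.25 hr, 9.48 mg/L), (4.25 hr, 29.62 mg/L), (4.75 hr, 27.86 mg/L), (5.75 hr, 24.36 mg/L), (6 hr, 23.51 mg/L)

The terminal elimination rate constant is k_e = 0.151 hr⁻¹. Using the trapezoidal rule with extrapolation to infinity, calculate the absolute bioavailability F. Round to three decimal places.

Trapezoidal AUC_0→6 (transdermal patch):
  [0→0.25]: (0.00+9.48)/2 × 0.25 = 1.185
  [0.25→4.25]: (9.48+29.62)/2 × 4 = 78.2
  [4.25→4.75]: (29.62+27.86)/2 × 0.5 = 14.37
  [4.75→5.75]: (27.86+24.36)/2 × 1 = 26.11
  [5.75→6]: (24.36+23.51)/2 × 0.25 = 5.98375
  Sum = 125.84875 mg/L·hr
Tail: C_last/k_e = 23.51/0.151 = 155.695
AUC_0→∞ (transdermal patch) = 125.84875 + 155.695 = 281.54375 mg/L·hr
F = (AUC_ev/D_ev)/(AUC_iv/D_iv) = (281.54375/50)/(345/50) = 5.630875/6.9 = 0.8161

F = 0.816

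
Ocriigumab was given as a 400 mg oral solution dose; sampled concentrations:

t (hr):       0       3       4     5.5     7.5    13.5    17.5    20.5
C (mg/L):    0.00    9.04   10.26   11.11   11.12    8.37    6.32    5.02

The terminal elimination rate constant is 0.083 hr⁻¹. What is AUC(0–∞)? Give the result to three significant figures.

Trapezoidal AUC_0→20.5:
  [0→3]: (0.00+9.04)/2 × 3 = 13.56
  [3→4]: (9.04+10.26)/2 × 1 = 9.65
  [4→5.5]: (10.26+11.11)/2 × 1.5 = 16.0275
  [5.5→7.5]: (11.11+11.12)/2 × 2 = 22.23
  [7.5→13.5]: (11.12+8.37)/2 × 6 = 58.47
  [13.5→17.5]: (8.37+6.32)/2 × 4 = 29.38
  [17.5→20.5]: (6.32+5.02)/2 × 3 = 17.01
  Sum = 166.3275 mg/L·hr
Extrapolated tail: C_last / k_e = 5.02 / 0.083 = 60.482
AUC_0→∞ = 166.3275 + 60.482 = 226.8095 mg/L·hr

AUC = 227 mg/L·hr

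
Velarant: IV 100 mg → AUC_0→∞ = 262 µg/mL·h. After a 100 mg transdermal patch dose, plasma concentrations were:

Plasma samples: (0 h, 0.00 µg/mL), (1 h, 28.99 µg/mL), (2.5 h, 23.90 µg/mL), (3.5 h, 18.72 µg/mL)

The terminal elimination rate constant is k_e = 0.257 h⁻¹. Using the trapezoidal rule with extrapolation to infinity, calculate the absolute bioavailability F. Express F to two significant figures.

F = 0.57

Trapezoidal AUC_0→3.5 (transdermal patch):
  [0→1]: (0.00+28.99)/2 × 1 = 14.495
  [1→2.5]: (28.99+23.90)/2 × 1.5 = 39.6675
  [2.5→3.5]: (23.90+18.72)/2 × 1 = 21.31
  Sum = 75.4725 µg/mL·h
Tail: C_last/k_e = 18.72/0.257 = 72.840
AUC_0→∞ (transdermal patch) = 75.4725 + 72.840 = 148.3125 µg/mL·h
F = (AUC_ev/D_ev)/(AUC_iv/D_iv) = (148.3125/100)/(262/100) = 1.483125/2.62 = 0.5661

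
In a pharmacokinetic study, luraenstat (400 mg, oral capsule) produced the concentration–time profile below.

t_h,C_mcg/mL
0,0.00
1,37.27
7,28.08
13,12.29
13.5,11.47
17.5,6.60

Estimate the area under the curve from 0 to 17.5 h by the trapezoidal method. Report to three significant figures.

Trapezoidal AUC_0→17.5:
  [0→1]: (0.00+37.27)/2 × 1 = 18.635
  [1→7]: (37.27+28.08)/2 × 6 = 196.05
  [7→13]: (28.08+12.29)/2 × 6 = 121.11
  [13→13.5]: (12.29+11.47)/2 × 0.5 = 5.94
  [13.5→17.5]: (11.47+6.60)/2 × 4 = 36.14
  Sum = 377.875 mcg/mL·h

AUC = 378 mcg/mL·h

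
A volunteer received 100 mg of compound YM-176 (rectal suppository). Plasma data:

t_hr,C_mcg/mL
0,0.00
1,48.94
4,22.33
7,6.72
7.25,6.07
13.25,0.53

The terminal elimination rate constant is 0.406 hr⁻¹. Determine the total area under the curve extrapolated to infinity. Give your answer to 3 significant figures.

Trapezoidal AUC_0→13.25:
  [0→1]: (0.00+48.94)/2 × 1 = 24.47
  [1→4]: (48.94+22.33)/2 × 3 = 106.905
  [4→7]: (22.33+6.72)/2 × 3 = 43.575
  [7→7.25]: (6.72+6.07)/2 × 0.25 = 1.59875
  [7.25→13.25]: (6.07+0.53)/2 × 6 = 19.8
  Sum = 196.34875 mcg/mL·hr
Extrapolated tail: C_last / k_e = 0.53 / 0.406 = 1.305
AUC_0→∞ = 196.34875 + 1.305 = 197.65375 mcg/mL·hr

AUC = 198 mcg/mL·hr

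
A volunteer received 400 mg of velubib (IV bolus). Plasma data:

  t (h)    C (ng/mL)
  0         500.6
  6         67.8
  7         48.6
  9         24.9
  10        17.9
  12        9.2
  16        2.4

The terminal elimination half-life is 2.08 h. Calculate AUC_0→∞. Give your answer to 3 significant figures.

AUC = 1920 ng/mL·h

Trapezoidal AUC_0→16:
  [0→6]: (500.6+67.8)/2 × 6 = 1705.2
  [6→7]: (67.8+48.6)/2 × 1 = 58.2
  [7→9]: (48.6+24.9)/2 × 2 = 73.5
  [9→10]: (24.9+17.9)/2 × 1 = 21.4
  [10→12]: (17.9+9.2)/2 × 2 = 27.1
  [12→16]: (9.2+2.4)/2 × 4 = 23.2
  Sum = 1908.6 ng/mL·h
k_e = ln2 / t½ = 0.693147 / 2.08 = 0.3332 h^-1
Extrapolated tail: C_last / k_e = 2.4 / 0.3332 = 7.203
AUC_0→∞ = 1908.6 + 7.203 = 1915.803 ng/mL·h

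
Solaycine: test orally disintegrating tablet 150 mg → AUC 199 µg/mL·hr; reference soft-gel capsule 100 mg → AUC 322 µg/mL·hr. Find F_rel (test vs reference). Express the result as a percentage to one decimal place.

F_rel = (AUC_test/D_test) / (AUC_ref/D_ref)
      = (199/150) / (322/100)
      = 1.32667 / 3.22 = 0.4120 = 41.20%

F_rel = 41.2%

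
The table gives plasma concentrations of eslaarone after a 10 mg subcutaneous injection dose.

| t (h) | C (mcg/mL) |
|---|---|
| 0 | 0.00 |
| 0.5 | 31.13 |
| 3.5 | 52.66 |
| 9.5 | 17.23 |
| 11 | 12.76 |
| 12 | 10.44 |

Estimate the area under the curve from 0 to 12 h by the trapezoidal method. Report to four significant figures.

Trapezoidal AUC_0→12:
  [0→0.5]: (0.00+31.13)/2 × 0.5 = 7.7825
  [0.5→3.5]: (31.13+52.66)/2 × 3 = 125.685
  [3.5→9.5]: (52.66+17.23)/2 × 6 = 209.67
  [9.5→11]: (17.23+12.76)/2 × 1.5 = 22.4925
  [11→12]: (12.76+10.44)/2 × 1 = 11.6
  Sum = 377.23 mcg/mL·h

AUC = 377.2 mcg/mL·h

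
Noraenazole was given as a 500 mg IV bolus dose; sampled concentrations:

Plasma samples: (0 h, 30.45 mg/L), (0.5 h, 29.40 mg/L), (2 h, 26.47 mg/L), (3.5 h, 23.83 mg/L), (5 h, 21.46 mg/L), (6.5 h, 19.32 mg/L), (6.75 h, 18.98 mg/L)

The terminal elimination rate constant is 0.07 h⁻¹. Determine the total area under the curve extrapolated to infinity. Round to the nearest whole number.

Trapezoidal AUC_0→6.75:
  [0→0.5]: (30.45+29.40)/2 × 0.5 = 14.9625
  [0.5→2]: (29.40+26.47)/2 × 1.5 = 41.9025
  [2→3.5]: (26.47+23.83)/2 × 1.5 = 37.725
  [3.5→5]: (23.83+21.46)/2 × 1.5 = 33.9675
  [5→6.5]: (21.46+19.32)/2 × 1.5 = 30.585
  [6.5→6.75]: (19.32+18.98)/2 × 0.25 = 4.7875
  Sum = 163.93 mg/L·h
Extrapolated tail: C_last / k_e = 18.98 / 0.07 = 271.143
AUC_0→∞ = 163.93 + 271.143 = 435.073 mg/L·h

AUC = 435 mg/L·h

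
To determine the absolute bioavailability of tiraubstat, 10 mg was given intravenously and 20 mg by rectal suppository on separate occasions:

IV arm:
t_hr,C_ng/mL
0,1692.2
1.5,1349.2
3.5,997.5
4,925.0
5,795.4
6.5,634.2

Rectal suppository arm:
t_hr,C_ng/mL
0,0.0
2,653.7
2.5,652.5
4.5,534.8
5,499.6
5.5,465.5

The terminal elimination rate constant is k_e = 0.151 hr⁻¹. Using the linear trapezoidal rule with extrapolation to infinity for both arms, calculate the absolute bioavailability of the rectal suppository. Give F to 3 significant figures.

Trapezoidal AUC_0→6.5 (IV):
  [0→1.5]: (1692.2+1349.2)/2 × 1.5 = 2281.05
  [1.5→3.5]: (1349.2+997.5)/2 × 2 = 2346.7
  [3.5→4]: (997.5+925.0)/2 × 0.5 = 480.625
  [4→5]: (925.0+795.4)/2 × 1 = 860.2
  [5→6.5]: (795.4+634.2)/2 × 1.5 = 1072.2
  Sum = 7040.775 ng/mL·hr
IV tail: 634.2/0.151 = 4200.000; AUC_iv,0→∞ = 7040.775 + 4200.000 = 11240.775 ng/mL·hr
Trapezoidal AUC_0→5.5 (rectal suppository):
  [0→2]: (0.0+653.7)/2 × 2 = 653.7
  [2→2.5]: (653.7+652.5)/2 × 0.5 = 326.55
  [2.5→4.5]: (652.5+534.8)/2 × 2 = 1187.3
  [4.5→5]: (534.8+499.6)/2 × 0.5 = 258.6
  [5→5.5]: (499.6+465.5)/2 × 0.5 = 241.275
  Sum = 2667.425 ng/mL·hr
rectal suppository tail: 465.5/0.151 = 3082.781; AUC_ev,0→∞ = 2667.425 + 3082.781 = 5750.206 ng/mL·hr
F = (AUC_ev/D_ev)/(AUC_iv/D_iv) = (5750.206/20)/(11240.775/10) = 287.5103/1124.0775 = 0.2558

F = 0.256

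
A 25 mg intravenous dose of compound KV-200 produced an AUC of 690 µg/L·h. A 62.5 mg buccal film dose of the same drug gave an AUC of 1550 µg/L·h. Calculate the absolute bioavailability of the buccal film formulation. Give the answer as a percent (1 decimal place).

F = 89.9%

F = (AUC_ev / D_ev) / (AUC_iv / D_iv)
  = (1550/62.5) / (690/25)
  = 24.8 / 27.6 = 0.8986
  = 89.86%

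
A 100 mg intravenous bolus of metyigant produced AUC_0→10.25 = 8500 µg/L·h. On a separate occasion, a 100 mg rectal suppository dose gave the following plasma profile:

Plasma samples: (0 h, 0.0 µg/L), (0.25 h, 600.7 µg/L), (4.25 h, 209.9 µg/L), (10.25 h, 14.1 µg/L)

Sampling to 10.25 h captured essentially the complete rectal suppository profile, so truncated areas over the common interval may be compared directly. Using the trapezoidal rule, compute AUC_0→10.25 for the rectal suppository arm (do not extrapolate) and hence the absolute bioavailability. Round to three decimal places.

Trapezoidal AUC_0→10.25 (rectal suppository):
  [0→0.25]: (0.0+600.7)/2 × 0.25 = 75.0875
  [0.25→4.25]: (600.7+209.9)/2 × 4 = 1621.2
  [4.25→10.25]: (209.9+14.1)/2 × 6 = 672.0
  Sum = 2368.2875 µg/L·h
F = (AUC_ev/D_ev)/(AUC_iv/D_iv) = (2368.2875/100)/(8500/100) = 23.682875/85 = 0.2786

F = 0.279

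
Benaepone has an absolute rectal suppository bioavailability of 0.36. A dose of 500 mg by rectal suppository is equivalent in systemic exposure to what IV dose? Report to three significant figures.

Systemic exposure from an extravascular dose = F × D_ev, so the equivalent IV dose is F × D_ev.
D_iv = F × D_ev = 0.36 × 500 = 180 mg

D_iv = 180 mg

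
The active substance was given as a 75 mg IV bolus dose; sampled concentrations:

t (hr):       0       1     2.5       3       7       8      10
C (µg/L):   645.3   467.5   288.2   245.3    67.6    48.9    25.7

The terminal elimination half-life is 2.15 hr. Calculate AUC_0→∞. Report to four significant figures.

AUC = 2095 µg/L·hr

Trapezoidal AUC_0→10:
  [0→1]: (645.3+467.5)/2 × 1 = 556.4
  [1→2.5]: (467.5+288.2)/2 × 1.5 = 566.775
  [2.5→3]: (288.2+245.3)/2 × 0.5 = 133.375
  [3→7]: (245.3+67.6)/2 × 4 = 625.8
  [7→8]: (67.6+48.9)/2 × 1 = 58.25
  [8→10]: (48.9+25.7)/2 × 2 = 74.6
  Sum = 2015.2 µg/L·hr
k_e = ln2 / t½ = 0.693147 / 2.15 = 0.3224 hr^-1
Extrapolated tail: C_last / k_e = 25.7 / 0.3224 = 79.715
AUC_0→∞ = 2015.2 + 79.715 = 2094.915 µg/L·hr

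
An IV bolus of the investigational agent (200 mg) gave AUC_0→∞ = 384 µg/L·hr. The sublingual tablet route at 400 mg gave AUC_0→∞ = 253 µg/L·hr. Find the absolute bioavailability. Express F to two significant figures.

F = 0.33

F = (AUC_ev / D_ev) / (AUC_iv / D_iv)
  = (253/400) / (384/200)
  = 0.6325 / 1.92 = 0.3294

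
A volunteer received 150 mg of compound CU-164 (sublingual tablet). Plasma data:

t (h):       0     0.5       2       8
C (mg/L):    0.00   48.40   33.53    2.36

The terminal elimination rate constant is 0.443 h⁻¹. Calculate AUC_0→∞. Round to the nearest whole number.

Trapezoidal AUC_0→8:
  [0→0.5]: (0.00+48.40)/2 × 0.5 = 12.1
  [0.5→2]: (48.40+33.53)/2 × 1.5 = 61.4475
  [2→8]: (33.53+2.36)/2 × 6 = 107.67
  Sum = 181.2175 mg/L·h
Extrapolated tail: C_last / k_e = 2.36 / 0.443 = 5.327
AUC_0→∞ = 181.2175 + 5.327 = 186.5445 mg/L·h

AUC = 187 mg/L·h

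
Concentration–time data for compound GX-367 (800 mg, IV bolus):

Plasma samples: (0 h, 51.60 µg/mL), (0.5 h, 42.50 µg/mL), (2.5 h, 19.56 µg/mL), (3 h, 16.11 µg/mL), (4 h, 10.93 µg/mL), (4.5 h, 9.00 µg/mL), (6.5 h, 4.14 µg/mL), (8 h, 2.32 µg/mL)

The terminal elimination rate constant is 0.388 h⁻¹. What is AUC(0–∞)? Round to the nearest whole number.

Trapezoidal AUC_0→8:
  [0→0.5]: (51.60+42.50)/2 × 0.5 = 23.525
  [0.5→2.5]: (42.50+19.56)/2 × 2 = 62.06
  [2.5→3]: (19.56+16.11)/2 × 0.5 = 8.9175
  [3→4]: (16.11+10.93)/2 × 1 = 13.52
  [4→4.5]: (10.93+9.00)/2 × 0.5 = 4.9825
  [4.5→6.5]: (9.00+4.14)/2 × 2 = 13.14
  [6.5→8]: (4.14+2.32)/2 × 1.5 = 4.845
  Sum = 130.99 µg/mL·h
Extrapolated tail: C_last / k_e = 2.32 / 0.388 = 5.979
AUC_0→∞ = 130.99 + 5.979 = 136.969 µg/mL·h

AUC = 137 µg/mL·h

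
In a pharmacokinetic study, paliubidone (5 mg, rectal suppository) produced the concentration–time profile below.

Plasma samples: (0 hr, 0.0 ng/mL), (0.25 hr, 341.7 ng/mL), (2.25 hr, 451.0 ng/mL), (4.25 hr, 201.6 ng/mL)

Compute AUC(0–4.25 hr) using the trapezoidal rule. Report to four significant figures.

AUC = 1488 ng/mL·hr

Trapezoidal AUC_0→4.25:
  [0→0.25]: (0.0+341.7)/2 × 0.25 = 42.7125
  [0.25→2.25]: (341.7+451.0)/2 × 2 = 792.7
  [2.25→4.25]: (451.0+201.6)/2 × 2 = 652.6
  Sum = 1488.0125 ng/mL·hr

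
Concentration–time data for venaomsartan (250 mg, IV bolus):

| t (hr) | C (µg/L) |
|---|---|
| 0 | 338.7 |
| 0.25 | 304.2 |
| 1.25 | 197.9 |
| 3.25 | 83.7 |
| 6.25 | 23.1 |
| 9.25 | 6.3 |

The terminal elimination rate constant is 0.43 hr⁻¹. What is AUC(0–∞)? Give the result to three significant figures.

AUC = 832 µg/L·hr

Trapezoidal AUC_0→9.25:
  [0→0.25]: (338.7+304.2)/2 × 0.25 = 80.3625
  [0.25→1.25]: (304.2+197.9)/2 × 1 = 251.05
  [1.25→3.25]: (197.9+83.7)/2 × 2 = 281.6
  [3.25→6.25]: (83.7+23.1)/2 × 3 = 160.2
  [6.25→9.25]: (23.1+6.3)/2 × 3 = 44.1
  Sum = 817.3125 µg/L·hr
Extrapolated tail: C_last / k_e = 6.3 / 0.43 = 14.651
AUC_0→∞ = 817.3125 + 14.651 = 831.9635 µg/L·hr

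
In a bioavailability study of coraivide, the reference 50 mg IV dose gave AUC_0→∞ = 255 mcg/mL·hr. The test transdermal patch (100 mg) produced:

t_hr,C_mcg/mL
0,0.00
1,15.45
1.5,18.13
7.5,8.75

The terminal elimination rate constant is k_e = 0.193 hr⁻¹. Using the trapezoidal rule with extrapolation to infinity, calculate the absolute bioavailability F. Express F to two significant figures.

Trapezoidal AUC_0→7.5 (transdermal patch):
  [0→1]: (0.00+15.45)/2 × 1 = 7.725
  [1→1.5]: (15.45+18.13)/2 × 0.5 = 8.395
  [1.5→7.5]: (18.13+8.75)/2 × 6 = 80.64
  Sum = 96.76 mcg/mL·hr
Tail: C_last/k_e = 8.75/0.193 = 45.337
AUC_0→∞ (transdermal patch) = 96.76 + 45.337 = 142.097 mcg/mL·hr
F = (AUC_ev/D_ev)/(AUC_iv/D_iv) = (142.097/100)/(255/50) = 1.42097/5.1 = 0.2786

F = 0.28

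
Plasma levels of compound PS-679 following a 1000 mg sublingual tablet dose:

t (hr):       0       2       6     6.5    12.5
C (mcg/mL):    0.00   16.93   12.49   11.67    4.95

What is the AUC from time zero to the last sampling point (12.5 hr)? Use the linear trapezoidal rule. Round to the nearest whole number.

AUC = 132 mcg/mL·hr

Trapezoidal AUC_0→12.5:
  [0→2]: (0.00+16.93)/2 × 2 = 16.93
  [2→6]: (16.93+12.49)/2 × 4 = 58.84
  [6→6.5]: (12.49+11.67)/2 × 0.5 = 6.04
  [6.5→12.5]: (11.67+4.95)/2 × 6 = 49.86
  Sum = 131.67 mcg/mL·hr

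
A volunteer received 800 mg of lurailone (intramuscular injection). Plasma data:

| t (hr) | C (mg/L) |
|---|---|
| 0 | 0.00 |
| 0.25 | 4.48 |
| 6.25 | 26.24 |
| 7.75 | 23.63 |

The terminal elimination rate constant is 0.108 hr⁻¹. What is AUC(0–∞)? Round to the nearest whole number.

Trapezoidal AUC_0→7.75:
  [0→0.25]: (0.00+4.48)/2 × 0.25 = 0.56
  [0.25→6.25]: (4.48+26.24)/2 × 6 = 92.16
  [6.25→7.75]: (26.24+23.63)/2 × 1.5 = 37.4025
  Sum = 130.1225 mg/L·hr
Extrapolated tail: C_last / k_e = 23.63 / 0.108 = 218.796
AUC_0→∞ = 130.1225 + 218.796 = 348.9185 mg/L·hr

AUC = 349 mg/L·hr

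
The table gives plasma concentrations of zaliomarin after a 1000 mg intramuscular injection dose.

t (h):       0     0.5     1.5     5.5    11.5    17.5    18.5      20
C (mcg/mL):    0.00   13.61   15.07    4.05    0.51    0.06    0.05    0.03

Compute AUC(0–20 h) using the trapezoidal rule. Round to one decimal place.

AUC = 71.5 mcg/mL·h

Trapezoidal AUC_0→20:
  [0→0.5]: (0.00+13.61)/2 × 0.5 = 3.4025
  [0.5→1.5]: (13.61+15.07)/2 × 1 = 14.34
  [1.5→5.5]: (15.07+4.05)/2 × 4 = 38.24
  [5.5→11.5]: (4.05+0.51)/2 × 6 = 13.68
  [11.5→17.5]: (0.51+0.06)/2 × 6 = 1.71
  [17.5→18.5]: (0.06+0.05)/2 × 1 = 0.055
  [18.5→20]: (0.05+0.03)/2 × 1.5 = 0.06
  Sum = 71.4875 mcg/mL·h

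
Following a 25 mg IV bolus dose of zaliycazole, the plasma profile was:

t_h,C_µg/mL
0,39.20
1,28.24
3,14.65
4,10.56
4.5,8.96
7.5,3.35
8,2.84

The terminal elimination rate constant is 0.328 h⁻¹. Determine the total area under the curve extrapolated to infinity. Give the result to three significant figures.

AUC = 123 µg/mL·h

Trapezoidal AUC_0→8:
  [0→1]: (39.20+28.24)/2 × 1 = 33.72
  [1→3]: (28.24+14.65)/2 × 2 = 42.89
  [3→4]: (14.65+10.56)/2 × 1 = 12.605
  [4→4.5]: (10.56+8.96)/2 × 0.5 = 4.88
  [4.5→7.5]: (8.96+3.35)/2 × 3 = 18.465
  [7.5→8]: (3.35+2.84)/2 × 0.5 = 1.5475
  Sum = 114.1075 µg/mL·h
Extrapolated tail: C_last / k_e = 2.84 / 0.328 = 8.659
AUC_0→∞ = 114.1075 + 8.659 = 122.7665 µg/mL·h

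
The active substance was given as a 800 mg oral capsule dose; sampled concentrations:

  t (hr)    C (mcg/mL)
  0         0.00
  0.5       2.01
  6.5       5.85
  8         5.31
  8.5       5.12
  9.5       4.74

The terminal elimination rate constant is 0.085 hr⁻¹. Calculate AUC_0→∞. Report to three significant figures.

AUC = 95.8 mcg/mL·hr

Trapezoidal AUC_0→9.5:
  [0→0.5]: (0.00+2.01)/2 × 0.5 = 0.5025
  [0.5→6.5]: (2.01+5.85)/2 × 6 = 23.58
  [6.5→8]: (5.85+5.31)/2 × 1.5 = 8.37
  [8→8.5]: (5.31+5.12)/2 × 0.5 = 2.6075
  [8.5→9.5]: (5.12+4.74)/2 × 1 = 4.93
  Sum = 39.99 mcg/mL·hr
Extrapolated tail: C_last / k_e = 4.74 / 0.085 = 55.765
AUC_0→∞ = 39.99 + 55.765 = 95.755 mcg/mL·hr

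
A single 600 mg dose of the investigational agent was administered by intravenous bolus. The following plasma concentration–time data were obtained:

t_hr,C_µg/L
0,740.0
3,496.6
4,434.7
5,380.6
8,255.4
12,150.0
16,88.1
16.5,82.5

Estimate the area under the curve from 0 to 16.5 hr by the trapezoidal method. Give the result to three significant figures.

AUC = 5010 µg/L·hr

Trapezoidal AUC_0→16.5:
  [0→3]: (740.0+496.6)/2 × 3 = 1854.9
  [3→4]: (496.6+434.7)/2 × 1 = 465.65
  [4→5]: (434.7+380.6)/2 × 1 = 407.65
  [5→8]: (380.6+255.4)/2 × 3 = 954.0
  [8→12]: (255.4+150.0)/2 × 4 = 810.8
  [12→16]: (150.0+88.1)/2 × 4 = 476.2
  [16→16.5]: (88.1+82.5)/2 × 0.5 = 42.65
  Sum = 5011.85 µg/L·hr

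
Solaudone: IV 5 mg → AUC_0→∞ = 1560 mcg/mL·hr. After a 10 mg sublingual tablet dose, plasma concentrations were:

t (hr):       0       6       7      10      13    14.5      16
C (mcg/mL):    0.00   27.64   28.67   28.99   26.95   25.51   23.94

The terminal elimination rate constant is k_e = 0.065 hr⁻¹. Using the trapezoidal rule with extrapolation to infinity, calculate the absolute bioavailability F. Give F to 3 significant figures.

F = 0.233

Trapezoidal AUC_0→16 (sublingual tablet):
  [0→6]: (0.00+27.64)/2 × 6 = 82.92
  [6→7]: (27.64+28.67)/2 × 1 = 28.155
  [7→10]: (28.67+28.99)/2 × 3 = 86.49
  [10→13]: (28.99+26.95)/2 × 3 = 83.91
  [13→14.5]: (26.95+25.51)/2 × 1.5 = 39.345
  [14.5→16]: (25.51+23.94)/2 × 1.5 = 37.0875
  Sum = 357.9075 mcg/mL·hr
Tail: C_last/k_e = 23.94/0.065 = 368.308
AUC_0→∞ (sublingual tablet) = 357.9075 + 368.308 = 726.2155 mcg/mL·hr
F = (AUC_ev/D_ev)/(AUC_iv/D_iv) = (726.2155/10)/(1560/5) = 72.62155/312 = 0.2328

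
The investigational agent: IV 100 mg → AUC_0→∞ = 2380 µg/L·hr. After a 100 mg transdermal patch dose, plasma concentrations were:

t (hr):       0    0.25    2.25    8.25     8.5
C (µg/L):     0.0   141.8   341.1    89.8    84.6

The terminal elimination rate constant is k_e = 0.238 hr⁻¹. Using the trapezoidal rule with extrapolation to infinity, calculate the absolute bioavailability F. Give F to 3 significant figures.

Trapezoidal AUC_0→8.5 (transdermal patch):
  [0→0.25]: (0.0+141.8)/2 × 0.25 = 17.725
  [0.25→2.25]: (141.8+341.1)/2 × 2 = 482.9
  [2.25→8.25]: (341.1+89.8)/2 × 6 = 1292.7
  [8.25→8.5]: (89.8+84.6)/2 × 0.25 = 21.8
  Sum = 1815.125 µg/L·hr
Tail: C_last/k_e = 84.6/0.238 = 355.462
AUC_0→∞ (transdermal patch) = 1815.125 + 355.462 = 2170.587 µg/L·hr
F = (AUC_ev/D_ev)/(AUC_iv/D_iv) = (2170.587/100)/(2380/100) = 21.70587/23.8 = 0.9120

F = 0.912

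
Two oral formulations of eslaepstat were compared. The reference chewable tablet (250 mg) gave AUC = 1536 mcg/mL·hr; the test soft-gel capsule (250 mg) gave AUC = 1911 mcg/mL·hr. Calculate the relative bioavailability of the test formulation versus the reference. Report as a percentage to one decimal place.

F_rel = (AUC_test/D_test) / (AUC_ref/D_ref)
      = (1911/250) / (1536/250)
      = 7.644 / 6.144 = 1.2441 = 124.41%

F_rel = 124.4%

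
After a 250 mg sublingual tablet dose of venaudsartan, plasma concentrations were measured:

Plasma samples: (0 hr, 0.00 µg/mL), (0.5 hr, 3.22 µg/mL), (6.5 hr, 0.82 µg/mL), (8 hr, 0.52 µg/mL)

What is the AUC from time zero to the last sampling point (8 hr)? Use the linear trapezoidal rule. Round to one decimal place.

Trapezoidal AUC_0→8:
  [0→0.5]: (0.00+3.22)/2 × 0.5 = 0.805
  [0.5→6.5]: (3.22+0.82)/2 × 6 = 12.12
  [6.5→8]: (0.82+0.52)/2 × 1.5 = 1.005
  Sum = 13.93 µg/mL·hr

AUC = 13.9 µg/mL·hr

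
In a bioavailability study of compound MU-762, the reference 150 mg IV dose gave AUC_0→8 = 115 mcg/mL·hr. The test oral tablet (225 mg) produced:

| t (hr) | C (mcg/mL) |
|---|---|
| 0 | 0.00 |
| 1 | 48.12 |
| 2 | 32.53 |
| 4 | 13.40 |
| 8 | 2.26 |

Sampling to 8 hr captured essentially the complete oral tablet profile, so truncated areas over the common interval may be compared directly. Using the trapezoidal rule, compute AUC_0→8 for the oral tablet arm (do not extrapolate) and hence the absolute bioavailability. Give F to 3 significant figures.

Trapezoidal AUC_0→8 (oral tablet):
  [0→1]: (0.00+48.12)/2 × 1 = 24.06
  [1→2]: (48.12+32.53)/2 × 1 = 40.325
  [2→4]: (32.53+13.40)/2 × 2 = 45.93
  [4→8]: (13.40+2.26)/2 × 4 = 31.32
  Sum = 141.635 mcg/mL·hr
F = (AUC_ev/D_ev)/(AUC_iv/D_iv) = (141.635/225)/(115/150) = 0.629489/0.766667 = 0.8211

F = 0.821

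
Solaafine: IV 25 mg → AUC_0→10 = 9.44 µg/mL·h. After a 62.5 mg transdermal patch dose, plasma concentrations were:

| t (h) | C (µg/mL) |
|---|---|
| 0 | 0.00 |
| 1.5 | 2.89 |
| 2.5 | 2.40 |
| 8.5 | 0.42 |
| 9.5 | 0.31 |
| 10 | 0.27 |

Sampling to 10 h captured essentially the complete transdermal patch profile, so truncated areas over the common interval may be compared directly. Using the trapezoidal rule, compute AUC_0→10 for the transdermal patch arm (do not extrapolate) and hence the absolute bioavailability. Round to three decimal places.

F = 0.584

Trapezoidal AUC_0→10 (transdermal patch):
  [0→1.5]: (0.00+2.89)/2 × 1.5 = 2.1675
  [1.5→2.5]: (2.89+2.40)/2 × 1 = 2.645
  [2.5→8.5]: (2.40+0.42)/2 × 6 = 8.46
  [8.5→9.5]: (0.42+0.31)/2 × 1 = 0.365
  [9.5→10]: (0.31+0.27)/2 × 0.5 = 0.145
  Sum = 13.7825 µg/mL·h
F = (AUC_ev/D_ev)/(AUC_iv/D_iv) = (13.7825/62.5)/(9.44/25) = 0.22052/0.3776 = 0.5840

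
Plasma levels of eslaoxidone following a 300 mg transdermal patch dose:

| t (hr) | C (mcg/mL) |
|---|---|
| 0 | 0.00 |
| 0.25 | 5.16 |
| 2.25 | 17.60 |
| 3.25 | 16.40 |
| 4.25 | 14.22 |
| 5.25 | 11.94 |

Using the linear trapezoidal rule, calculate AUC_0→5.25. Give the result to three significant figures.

AUC = 68.8 mcg/mL·hr

Trapezoidal AUC_0→5.25:
  [0→0.25]: (0.00+5.16)/2 × 0.25 = 0.645
  [0.25→2.25]: (5.16+17.60)/2 × 2 = 22.76
  [2.25→3.25]: (17.60+16.40)/2 × 1 = 17.0
  [3.25→4.25]: (16.40+14.22)/2 × 1 = 15.31
  [4.25→5.25]: (14.22+11.94)/2 × 1 = 13.08
  Sum = 68.795 mcg/mL·hr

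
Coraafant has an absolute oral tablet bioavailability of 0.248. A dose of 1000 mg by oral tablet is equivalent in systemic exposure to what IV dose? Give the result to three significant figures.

Systemic exposure from an extravascular dose = F × D_ev, so the equivalent IV dose is F × D_ev.
D_iv = F × D_ev = 0.248 × 1000 = 248 mg

D_iv = 248 mg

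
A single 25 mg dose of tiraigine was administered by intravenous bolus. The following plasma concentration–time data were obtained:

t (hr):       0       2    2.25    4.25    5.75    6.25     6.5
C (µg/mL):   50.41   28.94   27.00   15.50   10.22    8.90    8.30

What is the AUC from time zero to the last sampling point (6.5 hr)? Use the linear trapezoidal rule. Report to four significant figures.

Trapezoidal AUC_0→6.5:
  [0→2]: (50.41+28.94)/2 × 2 = 79.35
  [2→2.25]: (28.94+27.00)/2 × 0.25 = 6.9925
  [2.25→4.25]: (27.00+15.50)/2 × 2 = 42.5
  [4.25→5.75]: (15.50+10.22)/2 × 1.5 = 19.29
  [5.75→6.25]: (10.22+8.90)/2 × 0.5 = 4.78
  [6.25→6.5]: (8.90+8.30)/2 × 0.25 = 2.15
  Sum = 155.0625 µg/mL·hr

AUC = 155.1 µg/mL·hr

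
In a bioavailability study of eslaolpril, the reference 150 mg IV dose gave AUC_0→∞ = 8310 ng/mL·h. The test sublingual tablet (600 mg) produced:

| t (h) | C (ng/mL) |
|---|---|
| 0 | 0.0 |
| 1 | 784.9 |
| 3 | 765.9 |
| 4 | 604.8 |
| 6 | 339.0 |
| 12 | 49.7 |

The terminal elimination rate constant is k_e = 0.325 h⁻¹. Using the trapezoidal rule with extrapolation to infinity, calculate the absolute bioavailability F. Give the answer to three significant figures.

Trapezoidal AUC_0→12 (sublingual tablet):
  [0→1]: (0.0+784.9)/2 × 1 = 392.45
  [1→3]: (784.9+765.9)/2 × 2 = 1550.8
  [3→4]: (765.9+604.8)/2 × 1 = 685.35
  [4→6]: (604.8+339.0)/2 × 2 = 943.8
  [6→12]: (339.0+49.7)/2 × 6 = 1166.1
  Sum = 4738.5 ng/mL·h
Tail: C_last/k_e = 49.7/0.325 = 152.923
AUC_0→∞ (sublingual tablet) = 4738.5 + 152.923 = 4891.423 ng/mL·h
F = (AUC_ev/D_ev)/(AUC_iv/D_iv) = (4891.423/600)/(8310/150) = 8.15237/55.4 = 0.1472

F = 0.147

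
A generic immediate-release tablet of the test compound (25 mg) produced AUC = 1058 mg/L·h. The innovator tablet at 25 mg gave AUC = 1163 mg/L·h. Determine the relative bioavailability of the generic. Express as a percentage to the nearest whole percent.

F_rel = (AUC_test/D_test) / (AUC_ref/D_ref)
      = (1058/25) / (1163/25)
      = 42.32 / 46.52 = 0.9097 = 90.97%

F_rel = 91%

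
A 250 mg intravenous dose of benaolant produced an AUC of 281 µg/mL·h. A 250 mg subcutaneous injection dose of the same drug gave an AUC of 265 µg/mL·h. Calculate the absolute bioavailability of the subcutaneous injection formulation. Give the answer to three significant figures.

F = (AUC_ev / D_ev) / (AUC_iv / D_iv)
  = (265/250) / (281/250)
  = 1.06 / 1.124 = 0.9431

F = 0.943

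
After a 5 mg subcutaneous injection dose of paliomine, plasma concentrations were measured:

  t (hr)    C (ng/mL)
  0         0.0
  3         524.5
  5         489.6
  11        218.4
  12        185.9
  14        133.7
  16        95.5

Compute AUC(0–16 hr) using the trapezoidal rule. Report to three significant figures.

Trapezoidal AUC_0→16:
  [0→3]: (0.0+524.5)/2 × 3 = 786.75
  [3→5]: (524.5+489.6)/2 × 2 = 1014.1
  [5→11]: (489.6+218.4)/2 × 6 = 2124.0
  [11→12]: (218.4+185.9)/2 × 1 = 202.15
  [12→14]: (185.9+133.7)/2 × 2 = 319.6
  [14→16]: (133.7+95.5)/2 × 2 = 229.2
  Sum = 4675.8 ng/mL·hr

AUC = 4680 ng/mL·hr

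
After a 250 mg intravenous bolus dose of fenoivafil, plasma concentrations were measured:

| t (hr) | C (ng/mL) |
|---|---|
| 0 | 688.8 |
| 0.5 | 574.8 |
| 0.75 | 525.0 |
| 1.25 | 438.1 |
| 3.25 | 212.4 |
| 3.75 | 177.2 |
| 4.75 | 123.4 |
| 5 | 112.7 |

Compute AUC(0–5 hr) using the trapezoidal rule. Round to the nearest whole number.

Trapezoidal AUC_0→5:
  [0→0.5]: (688.8+574.8)/2 × 0.5 = 315.9
  [0.5→0.75]: (574.8+525.0)/2 × 0.25 = 137.475
  [0.75→1.25]: (525.0+438.1)/2 × 0.5 = 240.775
  [1.25→3.25]: (438.1+212.4)/2 × 2 = 650.5
  [3.25→3.75]: (212.4+177.2)/2 × 0.5 = 97.4
  [3.75→4.75]: (177.2+123.4)/2 × 1 = 150.3
  [4.75→5]: (123.4+112.7)/2 × 0.25 = 29.5125
  Sum = 1621.8625 ng/mL·hr

AUC = 1622 ng/mL·hr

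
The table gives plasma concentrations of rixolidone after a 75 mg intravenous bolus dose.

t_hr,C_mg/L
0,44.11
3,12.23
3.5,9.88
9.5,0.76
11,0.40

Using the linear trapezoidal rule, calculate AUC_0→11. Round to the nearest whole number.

Trapezoidal AUC_0→11:
  [0→3]: (44.11+12.23)/2 × 3 = 84.51
  [3→3.5]: (12.23+9.88)/2 × 0.5 = 5.5275
  [3.5→9.5]: (9.88+0.76)/2 × 6 = 31.92
  [9.5→11]: (0.76+0.40)/2 × 1.5 = 0.87
  Sum = 122.8275 mg/L·hr

AUC = 123 mg/L·hr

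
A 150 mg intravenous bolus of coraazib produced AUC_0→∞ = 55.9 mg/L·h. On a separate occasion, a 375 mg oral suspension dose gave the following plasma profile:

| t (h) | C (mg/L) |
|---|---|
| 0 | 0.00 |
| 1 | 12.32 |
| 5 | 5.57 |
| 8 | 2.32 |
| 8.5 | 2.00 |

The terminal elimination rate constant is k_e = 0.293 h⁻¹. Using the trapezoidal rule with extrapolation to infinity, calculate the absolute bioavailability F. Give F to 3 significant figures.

Trapezoidal AUC_0→8.5 (oral suspension):
  [0→1]: (0.00+12.32)/2 × 1 = 6.16
  [1→5]: (12.32+5.57)/2 × 4 = 35.78
  [5→8]: (5.57+2.32)/2 × 3 = 11.835
  [8→8.5]: (2.32+2.00)/2 × 0.5 = 1.08
  Sum = 54.855 mg/L·h
Tail: C_last/k_e = 2.00/0.293 = 6.826
AUC_0→∞ (oral suspension) = 54.855 + 6.826 = 61.681 mg/L·h
F = (AUC_ev/D_ev)/(AUC_iv/D_iv) = (61.681/375)/(55.9/150) = 0.164483/0.372667 = 0.4414

F = 0.441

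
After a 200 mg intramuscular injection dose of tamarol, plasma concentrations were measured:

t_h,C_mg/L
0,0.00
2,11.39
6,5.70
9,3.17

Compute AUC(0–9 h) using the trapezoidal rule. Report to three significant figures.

Trapezoidal AUC_0→9:
  [0→2]: (0.00+11.39)/2 × 2 = 11.39
  [2→6]: (11.39+5.70)/2 × 4 = 34.18
  [6→9]: (5.70+3.17)/2 × 3 = 13.305
  Sum = 58.875 mg/L·h

AUC = 58.9 mg/L·h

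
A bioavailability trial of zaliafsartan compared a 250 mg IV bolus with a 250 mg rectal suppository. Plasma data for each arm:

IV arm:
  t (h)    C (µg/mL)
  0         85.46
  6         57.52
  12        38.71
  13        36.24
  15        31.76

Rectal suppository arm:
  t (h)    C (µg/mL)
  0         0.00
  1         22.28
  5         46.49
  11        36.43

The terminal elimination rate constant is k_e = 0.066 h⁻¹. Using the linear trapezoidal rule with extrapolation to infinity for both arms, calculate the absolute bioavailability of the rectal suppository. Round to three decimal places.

F = 0.728

Trapezoidal AUC_0→15 (IV):
  [0→6]: (85.46+57.52)/2 × 6 = 428.94
  [6→12]: (57.52+38.71)/2 × 6 = 288.69
  [12→13]: (38.71+36.24)/2 × 1 = 37.475
  [13→15]: (36.24+31.76)/2 × 2 = 68.0
  Sum = 823.105 µg/mL·h
IV tail: 31.76/0.066 = 481.212; AUC_iv,0→∞ = 823.105 + 481.212 = 1304.317 µg/mL·h
Trapezoidal AUC_0→11 (rectal suppository):
  [0→1]: (0.00+22.28)/2 × 1 = 11.14
  [1→5]: (22.28+46.49)/2 × 4 = 137.54
  [5→11]: (46.49+36.43)/2 × 6 = 248.76
  Sum = 397.44 µg/mL·h
rectal suppository tail: 36.43/0.066 = 551.970; AUC_ev,0→∞ = 397.44 + 551.970 = 949.41 µg/mL·h
F = (AUC_ev/D_ev)/(AUC_iv/D_iv) = (949.41/250)/(1304.317/250) = 3.79764/5.217268 = 0.7279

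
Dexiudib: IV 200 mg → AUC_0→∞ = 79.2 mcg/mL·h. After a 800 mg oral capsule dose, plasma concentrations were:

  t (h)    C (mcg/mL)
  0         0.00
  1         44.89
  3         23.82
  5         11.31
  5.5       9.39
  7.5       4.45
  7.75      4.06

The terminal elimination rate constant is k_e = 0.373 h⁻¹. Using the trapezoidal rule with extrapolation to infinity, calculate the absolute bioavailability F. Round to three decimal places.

Trapezoidal AUC_0→7.75 (oral capsule):
  [0→1]: (0.00+44.89)/2 × 1 = 22.445
  [1→3]: (44.89+23.82)/2 × 2 = 68.71
  [3→5]: (23.82+11.31)/2 × 2 = 35.13
  [5→5.5]: (11.31+9.39)/2 × 0.5 = 5.175
  [5.5→7.5]: (9.39+4.45)/2 × 2 = 13.84
  [7.5→7.75]: (4.45+4.06)/2 × 0.25 = 1.06375
  Sum = 146.36375 mcg/mL·h
Tail: C_last/k_e = 4.06/0.373 = 10.885
AUC_0→∞ (oral capsule) = 146.36375 + 10.885 = 157.24875 mcg/mL·h
F = (AUC_ev/D_ev)/(AUC_iv/D_iv) = (157.24875/800)/(79.2/200) = 0.196561/0.396 = 0.4964

F = 0.496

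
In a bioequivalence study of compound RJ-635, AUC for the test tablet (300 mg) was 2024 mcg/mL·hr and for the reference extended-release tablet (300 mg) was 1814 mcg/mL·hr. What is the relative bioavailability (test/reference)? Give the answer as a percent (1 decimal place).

F_rel = 111.6%

F_rel = (AUC_test/D_test) / (AUC_ref/D_ref)
      = (2024/300) / (1814/300)
      = 6.74667 / 6.04667 = 1.1158 = 111.58%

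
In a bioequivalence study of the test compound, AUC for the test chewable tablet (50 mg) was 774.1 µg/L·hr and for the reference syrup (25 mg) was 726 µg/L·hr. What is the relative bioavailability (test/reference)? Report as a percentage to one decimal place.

F_rel = (AUC_test/D_test) / (AUC_ref/D_ref)
      = (774.1/50) / (726/25)
      = 15.482 / 29.04 = 0.5331 = 53.31%

F_rel = 53.3%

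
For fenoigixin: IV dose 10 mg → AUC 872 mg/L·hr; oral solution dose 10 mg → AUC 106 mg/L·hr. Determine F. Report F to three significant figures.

F = (AUC_ev / D_ev) / (AUC_iv / D_iv)
  = (106/10) / (872/10)
  = 10.6 / 87.2 = 0.1216

F = 0.122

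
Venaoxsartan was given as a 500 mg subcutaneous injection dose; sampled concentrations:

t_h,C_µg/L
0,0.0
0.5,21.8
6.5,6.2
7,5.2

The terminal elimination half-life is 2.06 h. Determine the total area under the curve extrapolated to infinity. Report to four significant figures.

Trapezoidal AUC_0→7:
  [0→0.5]: (0.0+21.8)/2 × 0.5 = 5.45
  [0.5→6.5]: (21.8+6.2)/2 × 6 = 84.0
  [6.5→7]: (6.2+5.2)/2 × 0.5 = 2.85
  Sum = 92.3 µg/L·h
k_e = ln2 / t½ = 0.693147 / 2.06 = 0.3365 h^-1
Extrapolated tail: C_last / k_e = 5.2 / 0.3365 = 15.453
AUC_0→∞ = 92.3 + 15.453 = 107.753 µg/L·h

AUC = 107.8 µg/L·h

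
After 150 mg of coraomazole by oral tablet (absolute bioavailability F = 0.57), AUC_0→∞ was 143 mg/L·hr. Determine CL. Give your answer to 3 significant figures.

CL = F × Dose / AUC_0→∞
   = 0.57 × 150 / 143 = 0.597902 L/hr

CL = 0.598 L/hr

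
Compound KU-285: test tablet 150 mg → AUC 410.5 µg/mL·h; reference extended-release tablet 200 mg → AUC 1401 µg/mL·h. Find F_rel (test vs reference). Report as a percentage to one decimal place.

F_rel = 39.1%

F_rel = (AUC_test/D_test) / (AUC_ref/D_ref)
      = (410.5/150) / (1401/200)
      = 2.73667 / 7.005 = 0.3907 = 39.07%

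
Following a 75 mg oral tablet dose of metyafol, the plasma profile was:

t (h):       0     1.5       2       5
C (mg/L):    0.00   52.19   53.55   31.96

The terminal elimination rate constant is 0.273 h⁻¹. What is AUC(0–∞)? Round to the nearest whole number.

Trapezoidal AUC_0→5:
  [0→1.5]: (0.00+52.19)/2 × 1.5 = 39.1425
  [1.5→2]: (52.19+53.55)/2 × 0.5 = 26.435
  [2→5]: (53.55+31.96)/2 × 3 = 128.265
  Sum = 193.8425 mg/L·h
Extrapolated tail: C_last / k_e = 31.96 / 0.273 = 117.070
AUC_0→∞ = 193.8425 + 117.070 = 310.9125 mg/L·h

AUC = 311 mg/L·h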